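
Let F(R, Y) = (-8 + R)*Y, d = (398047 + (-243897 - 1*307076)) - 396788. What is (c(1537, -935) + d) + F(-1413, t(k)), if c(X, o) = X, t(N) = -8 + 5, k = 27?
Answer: -543914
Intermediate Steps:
t(N) = -3
d = -549714 (d = (398047 + (-243897 - 307076)) - 396788 = (398047 - 550973) - 396788 = -152926 - 396788 = -549714)
F(R, Y) = Y*(-8 + R)
(c(1537, -935) + d) + F(-1413, t(k)) = (1537 - 549714) - 3*(-8 - 1413) = -548177 - 3*(-1421) = -548177 + 4263 = -543914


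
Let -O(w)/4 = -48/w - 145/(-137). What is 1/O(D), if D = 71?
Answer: -9727/14876 ≈ -0.65387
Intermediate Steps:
O(w) = -580/137 + 192/w (O(w) = -4*(-48/w - 145/(-137)) = -4*(-48/w - 145*(-1/137)) = -4*(-48/w + 145/137) = -4*(145/137 - 48/w) = -580/137 + 192/w)
1/O(D) = 1/(-580/137 + 192/71) = 1/(-14876/9727) = -9727/14876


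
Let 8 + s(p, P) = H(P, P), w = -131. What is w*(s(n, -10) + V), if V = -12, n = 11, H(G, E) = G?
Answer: 3930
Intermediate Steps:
s(p, P) = -8 + P
w*(s(n, -10) + V) = -131*((-8 - 10) - 12) = -131*(-18 - 12) = -131*(-30) = 3930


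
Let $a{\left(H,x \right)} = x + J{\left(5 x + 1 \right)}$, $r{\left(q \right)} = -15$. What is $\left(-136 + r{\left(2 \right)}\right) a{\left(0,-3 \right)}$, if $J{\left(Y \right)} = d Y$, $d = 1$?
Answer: $2567$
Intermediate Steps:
$J{\left(Y \right)} = Y$ ($J{\left(Y \right)} = 1 Y = Y$)
$a{\left(H,x \right)} = 1 + 6 x$ ($a{\left(H,x \right)} = x + \left(5 x + 1\right) = x + \left(1 + 5 x\right) = 1 + 6 x$)
$\left(-136 + r{\left(2 \right)}\right) a{\left(0,-3 \right)} = \left(-136 - 15\right) \left(1 + 6 \left(-3\right)\right) = - 151 \left(1 - 18\right) = \left(-151\right) \left(-17\right) = 2567$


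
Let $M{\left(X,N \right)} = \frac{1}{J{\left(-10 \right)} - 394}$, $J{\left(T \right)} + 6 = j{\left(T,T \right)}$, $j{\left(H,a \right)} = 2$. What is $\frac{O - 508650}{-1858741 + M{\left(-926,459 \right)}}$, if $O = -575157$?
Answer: $\frac{143785062}{246592973} \approx 0.58309$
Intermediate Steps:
$J{\left(T \right)} = -4$ ($J{\left(T \right)} = -6 + 2 = -4$)
$M{\left(X,N \right)} = - \frac{1}{398}$ ($M{\left(X,N \right)} = \frac{1}{-4 - 394} = \frac{1}{-398} = - \frac{1}{398}$)
$\frac{O - 508650}{-1858741 + M{\left(-926,459 \right)}} = \frac{-575157 - 508650}{-1858741 - \frac{1}{398}} = - \frac{1083807}{- \frac{739778919}{398}} = \left(-1083807\right) \left(- \frac{398}{739778919}\right) = \frac{143785062}{246592973}$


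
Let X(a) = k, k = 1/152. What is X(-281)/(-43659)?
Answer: -1/6636168 ≈ -1.5069e-7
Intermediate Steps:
k = 1/152 ≈ 0.0065789
X(a) = 1/152
X(-281)/(-43659) = (1/152)/(-43659) = (1/152)*(-1/43659) = -1/6636168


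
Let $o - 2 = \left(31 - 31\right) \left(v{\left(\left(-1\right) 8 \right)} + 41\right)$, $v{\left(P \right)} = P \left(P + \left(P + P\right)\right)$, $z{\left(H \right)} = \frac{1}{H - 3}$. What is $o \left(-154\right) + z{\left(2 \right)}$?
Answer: $-309$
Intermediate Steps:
$z{\left(H \right)} = \frac{1}{-3 + H}$
$v{\left(P \right)} = 3 P^{2}$ ($v{\left(P \right)} = P \left(P + 2 P\right) = P 3 P = 3 P^{2}$)
$o = 2$ ($o = 2 + \left(31 - 31\right) \left(3 \left(\left(-1\right) 8\right)^{2} + 41\right) = 2 + 0 \left(3 \left(-8\right)^{2} + 41\right) = 2 + 0 \left(3 \cdot 64 + 41\right) = 2 + 0 \left(192 + 41\right) = 2 + 0 \cdot 233 = 2 + 0 = 2$)
$o \left(-154\right) + z{\left(2 \right)} = 2 \left(-154\right) + \frac{1}{-3 + 2} = -308 + \frac{1}{-1} = -308 - 1 = -309$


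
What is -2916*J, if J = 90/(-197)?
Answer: 262440/197 ≈ 1332.2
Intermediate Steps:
J = -90/197 (J = 90*(-1/197) = -90/197 ≈ -0.45685)
-2916*J = -2916*(-90/197) = 262440/197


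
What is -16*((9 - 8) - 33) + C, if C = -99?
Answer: 413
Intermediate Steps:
-16*((9 - 8) - 33) + C = -16*((9 - 8) - 33) - 99 = -16*(1 - 33) - 99 = -16*(-32) - 99 = 512 - 99 = 413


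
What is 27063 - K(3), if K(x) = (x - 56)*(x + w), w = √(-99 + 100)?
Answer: 27275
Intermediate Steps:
w = 1 (w = √1 = 1)
K(x) = (1 + x)*(-56 + x) (K(x) = (x - 56)*(x + 1) = (-56 + x)*(1 + x) = (1 + x)*(-56 + x))
27063 - K(3) = 27063 - (-56 + 3² - 55*3) = 27063 - (-56 + 9 - 165) = 27063 - 1*(-212) = 27063 + 212 = 27275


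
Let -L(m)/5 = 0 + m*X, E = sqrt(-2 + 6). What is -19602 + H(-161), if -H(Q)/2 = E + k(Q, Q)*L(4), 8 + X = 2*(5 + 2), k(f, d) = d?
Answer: -58246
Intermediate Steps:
E = 2 (E = sqrt(4) = 2)
X = 6 (X = -8 + 2*(5 + 2) = -8 + 2*7 = -8 + 14 = 6)
L(m) = -30*m (L(m) = -5*(0 + m*6) = -5*(0 + 6*m) = -30*m)
H(Q) = -4 + 240*Q (H(Q) = -2*(2 + Q*(-30*4)) = -2*(2 + Q*(-120)) = -2*(2 - 120*Q) = -4 + 240*Q)
-19602 + H(-161) = -19602 + (-4 + 240*(-161)) = -19602 + (-4 - 38640) = -19602 - 38644 = -58246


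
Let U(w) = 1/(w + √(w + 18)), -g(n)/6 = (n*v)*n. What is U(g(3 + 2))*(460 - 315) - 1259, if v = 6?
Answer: -56723941/45049 - 1015*I*√2/270294 ≈ -1259.2 - 0.0053106*I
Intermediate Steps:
g(n) = -36*n² (g(n) = -6*n*6*n = -6*6*n*n = -36*n²)
U(w) = 1/(w + √(18 + w))
U(g(3 + 2))*(460 - 315) - 1259 = (460 - 315)/(-36*(3 + 2)² + √(18 - 36*(3 + 2)²)) - 1259 = 145/(-36*5² + √(18 - 36*5²)) - 1259 = 145/(-36*25 + √(18 - 36*25)) - 1259 = 145/(-900 + √(18 - 900)) - 1259 = 145/(-900 + √(-882)) - 1259 = 145/(-900 + 21*I*√2) - 1259 = -1259 + 145/(-900 + 21*I*√2)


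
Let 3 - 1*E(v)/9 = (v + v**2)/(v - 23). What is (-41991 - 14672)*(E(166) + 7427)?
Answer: -46261033112/143 ≈ -3.2350e+8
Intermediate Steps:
E(v) = 27 - 9*(v + v**2)/(-23 + v) (E(v) = 27 - 9*(v + v**2)/(v - 23) = 27 - 9*(v + v**2)/(-23 + v))
(-41991 - 14672)*(E(166) + 7427) = (-41991 - 14672)*(9*(-69 - 1*166**2 + 2*166)/(-23 + 166) + 7427) = -56663*(9*(-69 - 1*27556 + 332)/143 + 7427) = -56663*(9*(1/143)*(-69 - 27556 + 332) + 7427) = -56663*(9*(1/143)*(-27293) + 7427) = -56663*(-245637/143 + 7427) = -56663*816424/143 = -46261033112/143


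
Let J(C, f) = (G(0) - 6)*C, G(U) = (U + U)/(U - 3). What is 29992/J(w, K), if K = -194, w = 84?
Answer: -3749/63 ≈ -59.508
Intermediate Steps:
G(U) = 2*U/(-3 + U) (G(U) = (2*U)/(-3 + U) = 2*U/(-3 + U))
J(C, f) = -6*C (J(C, f) = (2*0/(-3 + 0) - 6)*C = (2*0/(-3) - 6)*C = (2*0*(-1/3) - 6)*C = (0 - 6)*C = -6*C)
29992/J(w, K) = 29992/((-6*84)) = 29992/(-504) = 29992*(-1/504) = -3749/63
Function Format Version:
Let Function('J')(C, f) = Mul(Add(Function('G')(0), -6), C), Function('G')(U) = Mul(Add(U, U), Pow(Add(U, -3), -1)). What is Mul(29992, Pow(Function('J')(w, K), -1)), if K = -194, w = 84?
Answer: Rational(-3749, 63) ≈ -59.508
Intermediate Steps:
Function('G')(U) = Mul(2, U, Pow(Add(-3, U), -1)) (Function('G')(U) = Mul(Mul(2, U), Pow(Add(-3, U), -1)) = Mul(2, U, Pow(Add(-3, U), -1)))
Function('J')(C, f) = Mul(-6, C) (Function('J')(C, f) = Mul(Add(Mul(2, 0, Pow(Add(-3, 0), -1)), -6), C) = Mul(Add(Mul(2, 0, Pow(-3, -1)), -6), C) = Mul(Add(Mul(2, 0, Rational(-1, 3)), -6), C) = Mul(Add(0, -6), C) = Mul(-6, C))
Mul(29992, Pow(Function('J')(w, K), -1)) = Mul(29992, Pow(Mul(-6, 84), -1)) = Mul(29992, Pow(-504, -1)) = Mul(29992, Rational(-1, 504)) = Rational(-3749, 63)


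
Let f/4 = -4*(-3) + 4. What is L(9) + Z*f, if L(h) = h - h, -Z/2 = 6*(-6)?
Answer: 4608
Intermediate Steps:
Z = 72 (Z = -12*(-6) = -2*(-36) = 72)
f = 64 (f = 4*(-4*(-3) + 4) = 4*(12 + 4) = 4*16 = 64)
L(h) = 0
L(9) + Z*f = 0 + 72*64 = 0 + 4608 = 4608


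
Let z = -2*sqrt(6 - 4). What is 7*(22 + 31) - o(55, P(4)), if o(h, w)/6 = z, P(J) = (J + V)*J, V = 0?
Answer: 371 + 12*sqrt(2) ≈ 387.97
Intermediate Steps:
P(J) = J**2 (P(J) = (J + 0)*J = J*J = J**2)
z = -2*sqrt(2) ≈ -2.8284
o(h, w) = -12*sqrt(2) (o(h, w) = 6*(-2*sqrt(2)) = -12*sqrt(2))
7*(22 + 31) - o(55, P(4)) = 7*(22 + 31) - (-12)*sqrt(2) = 7*53 + 12*sqrt(2) = 371 + 12*sqrt(2)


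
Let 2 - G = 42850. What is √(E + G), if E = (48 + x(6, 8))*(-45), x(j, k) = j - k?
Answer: I*√44918 ≈ 211.94*I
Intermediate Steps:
G = -42848 (G = 2 - 1*42850 = 2 - 42850 = -42848)
E = -2070 (E = (48 + (6 - 1*8))*(-45) = (48 + (6 - 8))*(-45) = (48 - 2)*(-45) = 46*(-45) = -2070)
√(E + G) = √(-2070 - 42848) = √(-44918) = I*√44918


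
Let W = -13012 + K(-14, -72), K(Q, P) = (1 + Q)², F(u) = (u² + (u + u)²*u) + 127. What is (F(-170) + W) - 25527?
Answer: -19661343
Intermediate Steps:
F(u) = 127 + u² + 4*u³ (F(u) = (u² + (2*u)²*u) + 127 = (u² + (4*u²)*u) + 127 = (u² + 4*u³) + 127 = 127 + u² + 4*u³)
W = -12843 (W = -13012 + (1 - 14)² = -13012 + (-13)² = -13012 + 169 = -12843)
(F(-170) + W) - 25527 = ((127 + (-170)² + 4*(-170)³) - 12843) - 25527 = ((127 + 28900 + 4*(-4913000)) - 12843) - 25527 = ((127 + 28900 - 19652000) - 12843) - 25527 = (-19622973 - 12843) - 25527 = -19635816 - 25527 = -19661343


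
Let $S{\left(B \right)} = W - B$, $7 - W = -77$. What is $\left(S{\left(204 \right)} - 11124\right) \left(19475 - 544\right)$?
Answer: $-212860164$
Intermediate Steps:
$W = 84$ ($W = 7 - -77 = 7 + 77 = 84$)
$S{\left(B \right)} = 84 - B$
$\left(S{\left(204 \right)} - 11124\right) \left(19475 - 544\right) = \left(\left(84 - 204\right) - 11124\right) \left(19475 - 544\right) = \left(\left(84 - 204\right) - 11124\right) 18931 = \left(-120 - 11124\right) 18931 = \left(-11244\right) 18931 = -212860164$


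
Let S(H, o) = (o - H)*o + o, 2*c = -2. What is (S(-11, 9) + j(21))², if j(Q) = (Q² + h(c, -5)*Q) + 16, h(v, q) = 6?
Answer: 595984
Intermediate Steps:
c = -1 (c = (½)*(-2) = -1)
S(H, o) = o + o*(o - H) (S(H, o) = o*(o - H) + o = o + o*(o - H))
j(Q) = 16 + Q² + 6*Q (j(Q) = (Q² + 6*Q) + 16 = 16 + Q² + 6*Q)
(S(-11, 9) + j(21))² = (9*(1 + 9 - 1*(-11)) + (16 + 21² + 6*21))² = (9*(1 + 9 + 11) + (16 + 441 + 126))² = (9*21 + 583)² = (189 + 583)² = 772² = 595984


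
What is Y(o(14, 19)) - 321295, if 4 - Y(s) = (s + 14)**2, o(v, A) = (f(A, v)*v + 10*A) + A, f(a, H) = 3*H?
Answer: -979012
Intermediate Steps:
o(v, A) = 3*v**2 + 11*A (o(v, A) = ((3*v)*v + 10*A) + A = (3*v**2 + 10*A) + A = 3*v**2 + 11*A)
Y(s) = 4 - (14 + s)**2 (Y(s) = 4 - (s + 14)**2 = 4 - (14 + s)**2)
Y(o(14, 19)) - 321295 = (4 - (14 + (3*14**2 + 11*19))**2) - 321295 = (4 - (14 + (3*196 + 209))**2) - 321295 = (4 - (14 + (588 + 209))**2) - 321295 = (4 - (14 + 797)**2) - 321295 = (4 - 1*811**2) - 321295 = (4 - 1*657721) - 321295 = (4 - 657721) - 321295 = -657717 - 321295 = -979012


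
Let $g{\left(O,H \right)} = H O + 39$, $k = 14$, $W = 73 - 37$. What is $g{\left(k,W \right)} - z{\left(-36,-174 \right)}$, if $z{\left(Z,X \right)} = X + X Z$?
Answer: $-5547$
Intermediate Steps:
$W = 36$
$g{\left(O,H \right)} = 39 + H O$
$g{\left(k,W \right)} - z{\left(-36,-174 \right)} = \left(39 + 36 \cdot 14\right) - - 174 \left(1 - 36\right) = \left(39 + 504\right) - \left(-174\right) \left(-35\right) = 543 - 6090 = -5547$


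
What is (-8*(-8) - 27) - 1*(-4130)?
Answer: 4167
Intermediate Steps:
(-8*(-8) - 27) - 1*(-4130) = (64 - 27) + 4130 = 37 + 4130 = 4167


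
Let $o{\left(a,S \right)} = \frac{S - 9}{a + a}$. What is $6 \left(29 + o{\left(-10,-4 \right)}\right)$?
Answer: $\frac{1779}{10} \approx 177.9$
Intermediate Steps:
$o{\left(a,S \right)} = \frac{-9 + S}{2 a}$
$6 \left(29 + o{\left(-10,-4 \right)}\right) = 6 \left(29 + \frac{-9 - 4}{2 \left(-10\right)}\right) = 6 \left(29 + \frac{1}{2} \left(- \frac{1}{10}\right) \left(-13\right)\right) = 6 \left(29 + \frac{13}{20}\right) = 6 \cdot \frac{593}{20} = \frac{1779}{10}$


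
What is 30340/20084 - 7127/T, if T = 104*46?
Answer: 501973/24020464 ≈ 0.020898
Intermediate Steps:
T = 4784
30340/20084 - 7127/T = 30340/20084 - 7127/4784 = 30340*(1/20084) - 7127*1/4784 = 7585/5021 - 7127/4784 = 501973/24020464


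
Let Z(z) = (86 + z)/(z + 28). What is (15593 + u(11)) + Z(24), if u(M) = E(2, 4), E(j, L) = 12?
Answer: 405785/26 ≈ 15607.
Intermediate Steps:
u(M) = 12
Z(z) = (86 + z)/(28 + z)
(15593 + u(11)) + Z(24) = (15593 + 12) + (86 + 24)/(28 + 24) = 15605 + 110/52 = 15605 + (1/52)*110 = 15605 + 55/26 = 405785/26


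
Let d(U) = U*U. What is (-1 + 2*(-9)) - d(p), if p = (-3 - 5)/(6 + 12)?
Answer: -1555/81 ≈ -19.198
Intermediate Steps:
p = -4/9 (p = -8/18 = -8*1/18 = -4/9 ≈ -0.44444)
d(U) = U²
(-1 + 2*(-9)) - d(p) = (-1 + 2*(-9)) - (-4/9)² = (-1 - 18) - 1*16/81 = -19 - 16/81 = -1555/81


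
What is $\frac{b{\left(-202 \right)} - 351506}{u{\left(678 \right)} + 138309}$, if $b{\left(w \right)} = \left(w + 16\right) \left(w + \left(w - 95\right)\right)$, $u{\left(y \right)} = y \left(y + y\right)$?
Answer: $- \frac{258692}{1057677} \approx -0.24459$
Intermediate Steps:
$u{\left(y \right)} = 2 y^{2}$ ($u{\left(y \right)} = y 2 y = 2 y^{2}$)
$b{\left(w \right)} = \left(-95 + 2 w\right) \left(16 + w\right)$ ($b{\left(w \right)} = \left(16 + w\right) \left(w + \left(-95 + w\right)\right) = \left(16 + w\right) \left(-95 + 2 w\right) = \left(-95 + 2 w\right) \left(16 + w\right)$)
$\frac{b{\left(-202 \right)} - 351506}{u{\left(678 \right)} + 138309} = \frac{\left(-1520 - -12726 + 2 \left(-202\right)^{2}\right) - 351506}{2 \cdot 678^{2} + 138309} = \frac{\left(-1520 + 12726 + 2 \cdot 40804\right) - 351506}{2 \cdot 459684 + 138309} = \frac{\left(-1520 + 12726 + 81608\right) - 351506}{919368 + 138309} = \frac{92814 - 351506}{1057677} = \left(-258692\right) \frac{1}{1057677} = - \frac{258692}{1057677}$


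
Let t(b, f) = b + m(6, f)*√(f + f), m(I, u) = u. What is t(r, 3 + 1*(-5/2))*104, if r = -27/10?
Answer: -1144/5 ≈ -228.80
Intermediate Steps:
r = -27/10 (r = -27*⅒ = -27/10 ≈ -2.7000)
t(b, f) = b + √2*f^(3/2) (t(b, f) = b + f*√(f + f) = b + f*√(2*f) = b + f*(√2*√f) = b + √2*f^(3/2))
t(r, 3 + 1*(-5/2))*104 = (-27/10 + √2*(3 + 1*(-5/2))^(3/2))*104 = (-27/10 + √2*(3 - 5/2)^(3/2))*104 = (-27/10 + √2*(½)^(3/2))*104 = (-27/10 + √2*(√2/4))*104 = (-27/10 + ½)*104 = -11/5*104 = -1144/5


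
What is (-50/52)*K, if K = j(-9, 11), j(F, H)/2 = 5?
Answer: -125/13 ≈ -9.6154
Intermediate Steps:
j(F, H) = 10 (j(F, H) = 2*5 = 10)
K = 10
(-50/52)*K = -50/52*10 = -50*1/52*10 = -25/26*10 = -125/13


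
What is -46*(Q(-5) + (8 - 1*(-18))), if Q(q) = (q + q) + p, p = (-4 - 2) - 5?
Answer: -230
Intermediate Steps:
p = -11 (p = -6 - 5 = -11)
Q(q) = -11 + 2*q (Q(q) = (q + q) - 11 = 2*q - 11 = -11 + 2*q)
-46*(Q(-5) + (8 - 1*(-18))) = -46*((-11 + 2*(-5)) + (8 - 1*(-18))) = -46*((-11 - 10) + (8 + 18)) = -46*(-21 + 26) = -46*5 = -230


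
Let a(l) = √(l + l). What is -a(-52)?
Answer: -2*I*√26 ≈ -10.198*I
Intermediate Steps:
a(l) = √2*√l (a(l) = √(2*l) = √2*√l)
-a(-52) = -√2*√(-52) = -√2*2*I*√13 = -2*I*√26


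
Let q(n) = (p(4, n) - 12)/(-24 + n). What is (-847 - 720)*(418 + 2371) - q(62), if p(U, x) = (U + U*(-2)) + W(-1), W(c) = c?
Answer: -166073777/38 ≈ -4.3704e+6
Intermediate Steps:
p(U, x) = -1 - U (p(U, x) = (U + U*(-2)) - 1 = (U - 2*U) - 1 = -U - 1 = -1 - U)
q(n) = -17/(-24 + n) (q(n) = ((-1 - 1*4) - 12)/(-24 + n) = ((-1 - 4) - 12)/(-24 + n) = (-5 - 12)/(-24 + n) = -17/(-24 + n))
(-847 - 720)*(418 + 2371) - q(62) = (-847 - 720)*(418 + 2371) - (-17)/(-24 + 62) = -1567*2789 - (-17)/38 = -4370363 - (-17)/38 = -4370363 - 1*(-17/38) = -4370363 + 17/38 = -166073777/38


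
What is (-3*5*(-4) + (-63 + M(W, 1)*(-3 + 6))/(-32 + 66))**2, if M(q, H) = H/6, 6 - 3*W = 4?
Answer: 15642025/4624 ≈ 3382.8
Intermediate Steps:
W = 2/3 (W = 2 - 1/3*4 = 2 - 4/3 = 2/3 ≈ 0.66667)
M(q, H) = H/6 (M(q, H) = H*(1/6) = H/6)
(-3*5*(-4) + (-63 + M(W, 1)*(-3 + 6))/(-32 + 66))**2 = (-3*5*(-4) + (-63 + ((1/6)*1)*(-3 + 6))/(-32 + 66))**2 = (-15*(-4) + (-63 + (1/6)*3)/34)**2 = (60 + (-63 + 1/2)*(1/34))**2 = (60 - 125/2*1/34)**2 = (60 - 125/68)**2 = (3955/68)**2 = 15642025/4624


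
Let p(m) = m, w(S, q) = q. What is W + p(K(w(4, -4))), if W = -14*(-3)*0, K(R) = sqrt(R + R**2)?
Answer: 2*sqrt(3) ≈ 3.4641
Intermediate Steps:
W = 0 (W = 42*0 = 0)
W + p(K(w(4, -4))) = 0 + sqrt(-4*(1 - 4)) = 0 + sqrt(-4*(-3)) = 0 + sqrt(12) = 0 + 2*sqrt(3) = 2*sqrt(3)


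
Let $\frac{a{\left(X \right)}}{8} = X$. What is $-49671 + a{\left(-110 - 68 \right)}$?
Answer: $-51095$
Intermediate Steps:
$a{\left(X \right)} = 8 X$
$-49671 + a{\left(-110 - 68 \right)} = -49671 + 8 \left(-110 - 68\right) = -49671 + 8 \left(-178\right) = -49671 - 1424 = -51095$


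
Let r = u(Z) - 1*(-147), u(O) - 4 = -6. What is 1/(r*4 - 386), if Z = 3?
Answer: 1/194 ≈ 0.0051546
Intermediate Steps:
u(O) = -2 (u(O) = 4 - 6 = -2)
r = 145 (r = -2 - 1*(-147) = -2 + 147 = 145)
1/(r*4 - 386) = 1/(145*4 - 386) = 1/(580 - 386) = 1/194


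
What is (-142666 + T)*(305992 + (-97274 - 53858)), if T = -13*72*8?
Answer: -23252848440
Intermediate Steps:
T = -7488 (T = -936*8 = -7488)
(-142666 + T)*(305992 + (-97274 - 53858)) = (-142666 - 7488)*(305992 + (-97274 - 53858)) = -150154*(305992 - 151132) = -150154*154860 = -23252848440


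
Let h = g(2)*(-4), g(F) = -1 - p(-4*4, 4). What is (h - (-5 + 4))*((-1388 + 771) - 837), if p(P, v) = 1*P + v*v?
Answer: -7270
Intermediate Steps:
p(P, v) = P + v²
g(F) = -1 (g(F) = -1 - (-4*4 + 4²) = -1 - (-16 + 16) = -1 - 1*0 = -1 + 0 = -1)
h = 4 (h = -1*(-4) = 4)
(h - (-5 + 4))*((-1388 + 771) - 837) = (4 - (-5 + 4))*((-1388 + 771) - 837) = (4 - 1*(-1))*(-617 - 837) = (4 + 1)*(-1454) = 5*(-1454) = -7270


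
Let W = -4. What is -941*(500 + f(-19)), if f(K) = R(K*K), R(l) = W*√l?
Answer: -398984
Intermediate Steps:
R(l) = -4*√l
f(K) = -4*√(K²)
-941*(500 + f(-19)) = -941*(500 - 4*√((-19)²)) = -941*(500 - 4*√361) = -941*(500 - 4*19) = -941*(500 - 76) = -941*424 = -398984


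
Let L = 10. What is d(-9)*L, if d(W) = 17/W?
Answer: -170/9 ≈ -18.889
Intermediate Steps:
d(-9)*L = (17/(-9))*10 = (17*(-⅑))*10 = -17/9*10 = -170/9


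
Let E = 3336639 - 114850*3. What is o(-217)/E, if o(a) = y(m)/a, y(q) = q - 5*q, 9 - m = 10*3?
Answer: -4/30918253 ≈ -1.2937e-7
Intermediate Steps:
E = 2992089 (E = 3336639 - 1*344550 = 3336639 - 344550 = 2992089)
m = -21 (m = 9 - 10*3 = 9 - 1*30 = 9 - 30 = -21)
y(q) = -4*q
o(a) = 84/a (o(a) = (-4*(-21))/a = 84/a)
o(-217)/E = (84/(-217))/2992089 = (84*(-1/217))*(1/2992089) = -12/31*1/2992089 = -4/30918253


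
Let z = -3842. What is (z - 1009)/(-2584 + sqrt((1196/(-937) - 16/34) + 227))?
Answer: 10508934744/5597644051 + 4851*sqrt(57154128095)/106355236969 ≈ 1.8883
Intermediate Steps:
(z - 1009)/(-2584 + sqrt((1196/(-937) - 16/34) + 227)) = (-3842 - 1009)/(-2584 + sqrt((1196/(-937) - 16/34) + 227)) = -4851/(-2584 + sqrt((1196*(-1/937) - 16*1/34) + 227)) = -4851/(-2584 + sqrt((-1196/937 - 8/17) + 227)) = -4851/(-2584 + sqrt(-27828/15929 + 227)) = -4851/(-2584 + sqrt(3588055/15929)) = -4851/(-2584 + sqrt(57154128095)/15929)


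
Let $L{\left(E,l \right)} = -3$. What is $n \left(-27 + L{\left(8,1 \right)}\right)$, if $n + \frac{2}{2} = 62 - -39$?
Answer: $-3000$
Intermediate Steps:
$n = 100$ ($n = -1 + \left(62 - -39\right) = -1 + \left(62 + 39\right) = -1 + 101 = 100$)
$n \left(-27 + L{\left(8,1 \right)}\right) = 100 \left(-27 - 3\right) = 100 \left(-30\right) = -3000$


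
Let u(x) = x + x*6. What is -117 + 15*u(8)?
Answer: 723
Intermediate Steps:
u(x) = 7*x (u(x) = x + 6*x = 7*x)
-117 + 15*u(8) = -117 + 15*(7*8) = -117 + 15*56 = -117 + 840 = 723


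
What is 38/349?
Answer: 38/349 ≈ 0.10888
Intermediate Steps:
38/349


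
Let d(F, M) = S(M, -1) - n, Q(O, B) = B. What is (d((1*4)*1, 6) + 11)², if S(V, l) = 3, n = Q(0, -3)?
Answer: 289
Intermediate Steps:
n = -3
d(F, M) = 6 (d(F, M) = 3 - 1*(-3) = 3 + 3 = 6)
(d((1*4)*1, 6) + 11)² = (6 + 11)² = 17² = 289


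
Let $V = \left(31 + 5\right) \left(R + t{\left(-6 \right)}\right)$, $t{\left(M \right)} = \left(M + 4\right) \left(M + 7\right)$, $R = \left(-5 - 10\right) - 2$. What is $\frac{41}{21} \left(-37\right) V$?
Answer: $\frac{345876}{7} \approx 49411.0$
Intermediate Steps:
$R = -17$ ($R = -15 - 2 = -17$)
$t{\left(M \right)} = \left(4 + M\right) \left(7 + M\right)$
$V = -684$ ($V = \left(31 + 5\right) \left(-17 + \left(28 + \left(-6\right)^{2} + 11 \left(-6\right)\right)\right) = 36 \left(-17 + \left(28 + 36 - 66\right)\right) = 36 \left(-17 - 2\right) = 36 \left(-19\right) = -684$)
$\frac{41}{21} \left(-37\right) V = \frac{41}{21} \left(-37\right) \left(-684\right) = \left(- \frac{1517}{21}\right) \left(-684\right) = \frac{345876}{7}$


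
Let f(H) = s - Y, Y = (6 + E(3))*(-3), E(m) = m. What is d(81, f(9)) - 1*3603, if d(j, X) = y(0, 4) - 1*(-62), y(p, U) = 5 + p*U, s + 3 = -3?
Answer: -3536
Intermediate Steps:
s = -6 (s = -3 - 3 = -6)
Y = -27 (Y = (6 + 3)*(-3) = 9*(-3) = -27)
y(p, U) = 5 + U*p
f(H) = 21 (f(H) = -6 - 1*(-27) = -6 + 27 = 21)
d(j, X) = 67 (d(j, X) = (5 + 4*0) - 1*(-62) = (5 + 0) + 62 = 5 + 62 = 67)
d(81, f(9)) - 1*3603 = 67 - 1*3603 = 67 - 3603 = -3536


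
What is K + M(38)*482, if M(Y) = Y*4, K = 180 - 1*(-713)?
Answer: 74157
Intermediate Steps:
K = 893 (K = 180 + 713 = 893)
M(Y) = 4*Y
K + M(38)*482 = 893 + (4*38)*482 = 893 + 152*482 = 893 + 73264 = 74157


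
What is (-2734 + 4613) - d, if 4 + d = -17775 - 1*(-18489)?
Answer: 1169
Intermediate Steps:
d = 710 (d = -4 + (-17775 - 1*(-18489)) = -4 + (-17775 + 18489) = -4 + 714 = 710)
(-2734 + 4613) - d = (-2734 + 4613) - 1*710 = 1879 - 710 = 1169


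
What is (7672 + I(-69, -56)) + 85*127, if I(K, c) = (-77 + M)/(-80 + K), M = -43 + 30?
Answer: 2751673/149 ≈ 18468.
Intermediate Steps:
M = -13
I(K, c) = -90/(-80 + K) (I(K, c) = (-77 - 13)/(-80 + K) = -90/(-80 + K))
(7672 + I(-69, -56)) + 85*127 = (7672 - 90/(-80 - 69)) + 85*127 = (7672 - 90/(-149)) + 10795 = (7672 - 90*(-1/149)) + 10795 = (7672 + 90/149) + 10795 = 1143218/149 + 10795 = 2751673/149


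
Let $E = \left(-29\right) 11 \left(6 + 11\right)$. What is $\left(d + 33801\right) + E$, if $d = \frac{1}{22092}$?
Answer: $\frac{626926777}{22092} \approx 28378.0$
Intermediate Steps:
$E = -5423$ ($E = \left(-319\right) 17 = -5423$)
$d = \frac{1}{22092} \approx 4.5265 \cdot 10^{-5}$
$\left(d + 33801\right) + E = \left(\frac{1}{22092} + 33801\right) - 5423 = \frac{746731693}{22092} - 5423 = \frac{626926777}{22092}$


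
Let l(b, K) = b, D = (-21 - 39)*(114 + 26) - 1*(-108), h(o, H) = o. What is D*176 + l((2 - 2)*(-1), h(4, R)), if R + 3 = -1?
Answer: -1459392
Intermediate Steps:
R = -4 (R = -3 - 1 = -4)
D = -8292 (D = -60*140 + 108 = -8400 + 108 = -8292)
D*176 + l((2 - 2)*(-1), h(4, R)) = -8292*176 + (2 - 2)*(-1) = -1459392 + 0*(-1) = -1459392 + 0 = -1459392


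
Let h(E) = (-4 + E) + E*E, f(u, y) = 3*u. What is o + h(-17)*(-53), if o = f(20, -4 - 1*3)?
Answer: -14144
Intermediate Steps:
o = 60 (o = 3*20 = 60)
h(E) = -4 + E + E² (h(E) = (-4 + E) + E² = -4 + E + E²)
o + h(-17)*(-53) = 60 + (-4 - 17 + (-17)²)*(-53) = 60 + (-4 - 17 + 289)*(-53) = 60 + 268*(-53) = 60 - 14204 = -14144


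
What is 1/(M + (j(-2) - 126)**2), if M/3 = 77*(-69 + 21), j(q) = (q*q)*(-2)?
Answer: 1/6868 ≈ 0.00014560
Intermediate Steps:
j(q) = -2*q**2 (j(q) = q**2*(-2) = -2*q**2)
M = -11088 (M = 3*(77*(-69 + 21)) = 3*(77*(-48)) = 3*(-3696) = -11088)
1/(M + (j(-2) - 126)**2) = 1/(-11088 + (-2*(-2)**2 - 126)**2) = 1/(-11088 + (-2*4 - 126)**2) = 1/(-11088 + (-8 - 126)**2) = 1/(-11088 + (-134)**2) = 1/(-11088 + 17956) = 1/6868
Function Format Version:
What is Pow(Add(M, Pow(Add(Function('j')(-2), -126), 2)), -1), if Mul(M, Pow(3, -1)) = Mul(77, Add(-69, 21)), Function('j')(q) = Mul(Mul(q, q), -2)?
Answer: Rational(1, 6868) ≈ 0.00014560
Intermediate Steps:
Function('j')(q) = Mul(-2, Pow(q, 2)) (Function('j')(q) = Mul(Pow(q, 2), -2) = Mul(-2, Pow(q, 2)))
M = -11088 (M = Mul(3, Mul(77, Add(-69, 21))) = Mul(3, Mul(77, -48)) = Mul(3, -3696) = -11088)
Pow(Add(M, Pow(Add(Function('j')(-2), -126), 2)), -1) = Pow(Add(-11088, Pow(Add(Mul(-2, Pow(-2, 2)), -126), 2)), -1) = Pow(Add(-11088, Pow(Add(Mul(-2, 4), -126), 2)), -1) = Pow(Add(-11088, Pow(Add(-8, -126), 2)), -1) = Pow(Add(-11088, Pow(-134, 2)), -1) = Pow(Add(-11088, 17956), -1) = Pow(6868, -1) = Rational(1, 6868)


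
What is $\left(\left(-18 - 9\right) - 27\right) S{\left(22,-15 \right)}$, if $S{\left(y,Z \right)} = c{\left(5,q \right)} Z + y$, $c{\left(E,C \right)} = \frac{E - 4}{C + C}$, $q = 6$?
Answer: $- \frac{2241}{2} \approx -1120.5$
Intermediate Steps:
$c{\left(E,C \right)} = \frac{-4 + E}{2 C}$
$S{\left(y,Z \right)} = y + \frac{Z}{12}$ ($S{\left(y,Z \right)} = \frac{-4 + 5}{2 \cdot 6} Z + y = \frac{1}{2} \cdot \frac{1}{6} \cdot 1 Z + y = \frac{Z}{12} + y = y + \frac{Z}{12}$)
$\left(\left(-18 - 9\right) - 27\right) S{\left(22,-15 \right)} = \left(\left(-18 - 9\right) - 27\right) \left(22 + \frac{1}{12} \left(-15\right)\right) = \left(-27 - 27\right) \left(22 - \frac{5}{4}\right) = \left(-54\right) \frac{83}{4} = - \frac{2241}{2}$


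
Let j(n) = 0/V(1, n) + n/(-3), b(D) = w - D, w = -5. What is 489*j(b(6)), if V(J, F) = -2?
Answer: 1793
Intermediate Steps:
b(D) = -5 - D
j(n) = -n/3 (j(n) = 0/(-2) + n/(-3) = 0*(-½) + n*(-⅓) = 0 - n/3 = -n/3)
489*j(b(6)) = 489*(-(-5 - 1*6)/3) = 489*(-(-5 - 6)/3) = 489*(-⅓*(-11)) = 489*(11/3) = 1793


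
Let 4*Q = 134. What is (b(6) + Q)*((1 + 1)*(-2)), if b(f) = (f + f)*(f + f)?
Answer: -710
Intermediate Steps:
Q = 67/2 (Q = (¼)*134 = 67/2 ≈ 33.500)
b(f) = 4*f² (b(f) = (2*f)*(2*f) = 4*f²)
(b(6) + Q)*((1 + 1)*(-2)) = (4*6² + 67/2)*((1 + 1)*(-2)) = (4*36 + 67/2)*(2*(-2)) = (144 + 67/2)*(-4) = (355/2)*(-4) = -710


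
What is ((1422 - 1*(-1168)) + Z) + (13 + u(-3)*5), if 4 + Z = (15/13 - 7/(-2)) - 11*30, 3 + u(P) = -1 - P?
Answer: 58985/26 ≈ 2268.7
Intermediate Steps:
u(P) = -4 - P (u(P) = -3 + (-1 - P) = -4 - P)
Z = -8563/26 (Z = -4 + ((15/13 - 7/(-2)) - 11*30) = -4 + ((15*(1/13) - 7*(-½)) - 330) = -4 + ((15/13 + 7/2) - 330) = -4 + (121/26 - 330) = -4 - 8459/26 = -8563/26 ≈ -329.35)
((1422 - 1*(-1168)) + Z) + (13 + u(-3)*5) = ((1422 - 1*(-1168)) - 8563/26) + (13 + (-4 - 1*(-3))*5) = ((1422 + 1168) - 8563/26) + (13 + (-4 + 3)*5) = (2590 - 8563/26) + (13 - 1*5) = 58777/26 + (13 - 5) = 58777/26 + 8 = 58985/26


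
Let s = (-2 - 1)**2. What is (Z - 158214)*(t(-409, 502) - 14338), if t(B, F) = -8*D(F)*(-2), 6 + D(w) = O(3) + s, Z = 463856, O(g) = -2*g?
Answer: -4396965812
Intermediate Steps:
s = 9 (s = (-3)**2 = 9)
D(w) = -3 (D(w) = -6 + (-2*3 + 9) = -6 + (-6 + 9) = -6 + 3 = -3)
t(B, F) = -48 (t(B, F) = -8*(-3)*(-2) = 24*(-2) = -48)
(Z - 158214)*(t(-409, 502) - 14338) = (463856 - 158214)*(-48 - 14338) = 305642*(-14386) = -4396965812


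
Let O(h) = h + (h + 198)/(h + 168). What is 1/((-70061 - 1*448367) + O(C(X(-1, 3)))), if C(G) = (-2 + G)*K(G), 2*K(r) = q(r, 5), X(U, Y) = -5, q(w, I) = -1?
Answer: -686/355638401 ≈ -1.9289e-6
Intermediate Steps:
K(r) = -1/2 (K(r) = (1/2)*(-1) = -1/2)
C(G) = 1 - G/2 (C(G) = (-2 + G)*(-1/2) = 1 - G/2)
O(h) = h + (198 + h)/(168 + h)
1/((-70061 - 1*448367) + O(C(X(-1, 3)))) = 1/((-70061 - 1*448367) + (198 + (1 - 1/2*(-5))**2 + 169*(1 - 1/2*(-5)))/(168 + (1 - 1/2*(-5)))) = 1/((-70061 - 448367) + (198 + (1 + 5/2)**2 + 169*(1 + 5/2))/(168 + (1 + 5/2))) = 1/(-518428 + (198 + (7/2)**2 + 169*(7/2))/(168 + 7/2)) = 1/(-518428 + (198 + 49/4 + 1183/2)/(343/2)) = 1/(-518428 + (2/343)*(3207/4)) = 1/(-518428 + 3207/686) = 1/(-355638401/686) = -686/355638401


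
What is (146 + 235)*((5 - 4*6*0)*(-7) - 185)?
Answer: -83820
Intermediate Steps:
(146 + 235)*((5 - 4*6*0)*(-7) - 185) = 381*((5 - 24*0)*(-7) - 185) = 381*((5 + 0)*(-7) - 185) = 381*(5*(-7) - 185) = 381*(-35 - 185) = 381*(-220) = -83820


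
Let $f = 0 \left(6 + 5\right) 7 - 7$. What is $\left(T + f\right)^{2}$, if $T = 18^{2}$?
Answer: $100489$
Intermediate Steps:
$f = -7$ ($f = 0 \cdot 11 \cdot 7 - 7 = 0 \cdot 7 - 7 = 0 - 7 = -7$)
$T = 324$
$\left(T + f\right)^{2} = \left(324 - 7\right)^{2} = 317^{2} = 100489$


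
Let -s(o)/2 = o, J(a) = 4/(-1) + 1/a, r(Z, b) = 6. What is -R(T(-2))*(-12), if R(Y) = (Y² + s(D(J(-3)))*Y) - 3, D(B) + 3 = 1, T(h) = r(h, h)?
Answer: 684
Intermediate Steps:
T(h) = 6
J(a) = -4 + 1/a (J(a) = 4*(-1) + 1/a = -4 + 1/a)
D(B) = -2 (D(B) = -3 + 1 = -2)
s(o) = -2*o
R(Y) = -3 + Y² + 4*Y (R(Y) = (Y² + (-2*(-2))*Y) - 3 = (Y² + 4*Y) - 3 = -3 + Y² + 4*Y)
-R(T(-2))*(-12) = -(-3 + 6² + 4*6)*(-12) = -(-3 + 36 + 24)*(-12) = -1*57*(-12) = -57*(-12) = 684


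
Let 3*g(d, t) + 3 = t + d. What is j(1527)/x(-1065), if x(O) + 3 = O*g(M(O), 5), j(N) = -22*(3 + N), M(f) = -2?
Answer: 11220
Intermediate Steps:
g(d, t) = -1 + d/3 + t/3 (g(d, t) = -1 + (t + d)/3 = -1 + (d + t)/3 = -1 + (d/3 + t/3) = -1 + d/3 + t/3)
j(N) = -66 - 22*N
x(O) = -3 (x(O) = -3 + O*(-1 + (⅓)*(-2) + (⅓)*5) = -3 + O*(-1 - ⅔ + 5/3) = -3 + O*0 = -3 + 0 = -3)
j(1527)/x(-1065) = (-66 - 22*1527)/(-3) = (-66 - 33594)*(-⅓) = -33660*(-⅓) = 11220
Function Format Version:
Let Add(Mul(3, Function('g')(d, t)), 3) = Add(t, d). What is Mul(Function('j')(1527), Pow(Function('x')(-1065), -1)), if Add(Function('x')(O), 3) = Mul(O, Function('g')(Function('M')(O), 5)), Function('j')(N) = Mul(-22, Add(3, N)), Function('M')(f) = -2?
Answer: 11220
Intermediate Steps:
Function('g')(d, t) = Add(-1, Mul(Rational(1, 3), d), Mul(Rational(1, 3), t)) (Function('g')(d, t) = Add(-1, Mul(Rational(1, 3), Add(t, d))) = Add(-1, Mul(Rational(1, 3), Add(d, t))) = Add(-1, Add(Mul(Rational(1, 3), d), Mul(Rational(1, 3), t))) = Add(-1, Mul(Rational(1, 3), d), Mul(Rational(1, 3), t)))
Function('j')(N) = Add(-66, Mul(-22, N))
Function('x')(O) = -3 (Function('x')(O) = Add(-3, Mul(O, Add(-1, Mul(Rational(1, 3), -2), Mul(Rational(1, 3), 5)))) = Add(-3, Mul(O, Add(-1, Rational(-2, 3), Rational(5, 3)))) = Add(-3, Mul(O, 0)) = Add(-3, 0) = -3)
Mul(Function('j')(1527), Pow(Function('x')(-1065), -1)) = Mul(Add(-66, Mul(-22, 1527)), Pow(-3, -1)) = Mul(Add(-66, -33594), Rational(-1, 3)) = Mul(-33660, Rational(-1, 3)) = 11220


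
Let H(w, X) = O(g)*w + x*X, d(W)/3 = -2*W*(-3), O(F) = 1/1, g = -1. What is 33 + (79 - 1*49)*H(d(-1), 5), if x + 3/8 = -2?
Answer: -3453/4 ≈ -863.25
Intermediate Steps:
x = -19/8 (x = -3/8 - 2 = -19/8 ≈ -2.3750)
O(F) = 1
d(W) = 18*W (d(W) = 3*(-2*W*(-3)) = 3*(6*W) = 18*W)
H(w, X) = w - 19*X/8 (H(w, X) = 1*w - 19*X/8 = w - 19*X/8)
33 + (79 - 1*49)*H(d(-1), 5) = 33 + (79 - 1*49)*(18*(-1) - 19/8*5) = 33 + (79 - 49)*(-18 - 95/8) = 33 + 30*(-239/8) = 33 - 3585/4 = -3453/4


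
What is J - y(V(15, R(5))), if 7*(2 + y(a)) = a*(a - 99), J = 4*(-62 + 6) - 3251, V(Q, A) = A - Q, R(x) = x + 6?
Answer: -24723/7 ≈ -3531.9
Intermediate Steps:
R(x) = 6 + x
J = -3475 (J = 4*(-56) - 3251 = -224 - 3251 = -3475)
y(a) = -2 + a*(-99 + a)/7 (y(a) = -2 + (a*(a - 99))/7 = -2 + (a*(-99 + a))/7 = -2 + a*(-99 + a)/7)
J - y(V(15, R(5))) = -3475 - (-2 - 99*((6 + 5) - 1*15)/7 + ((6 + 5) - 1*15)²/7) = -3475 - (-2 - 99*(11 - 15)/7 + (11 - 15)²/7) = -3475 - (-2 - 99/7*(-4) + (⅐)*(-4)²) = -3475 - (-2 + 396/7 + (⅐)*16) = -3475 - (-2 + 396/7 + 16/7) = -3475 - 1*398/7 = -3475 - 398/7 = -24723/7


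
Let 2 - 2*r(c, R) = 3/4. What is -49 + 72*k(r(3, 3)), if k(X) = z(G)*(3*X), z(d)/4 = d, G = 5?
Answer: 2651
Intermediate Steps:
z(d) = 4*d
r(c, R) = 5/8 (r(c, R) = 1 - 3/(2*4) = 1 - ½*¾ = 1 - 3/8 = 5/8)
k(X) = 60*X (k(X) = (4*5)*(3*X) = 20*(3*X) = 60*X)
-49 + 72*k(r(3, 3)) = -49 + 72*(60*(5/8)) = -49 + 72*(75/2) = -49 + 2700 = 2651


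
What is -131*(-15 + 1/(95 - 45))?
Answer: 98119/50 ≈ 1962.4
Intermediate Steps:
-131*(-15 + 1/(95 - 45)) = -131*(-15 + 1/50) = -131*(-749/50) = 98119/50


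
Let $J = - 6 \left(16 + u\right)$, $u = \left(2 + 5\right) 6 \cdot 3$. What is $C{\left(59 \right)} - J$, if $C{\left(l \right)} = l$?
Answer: $911$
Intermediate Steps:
$u = 126$ ($u = 7 \cdot 6 \cdot 3 = 42 \cdot 3 = 126$)
$J = -852$ ($J = - 6 \left(16 + 126\right) = \left(-6\right) 142 = -852$)
$C{\left(59 \right)} - J = 59 - -852 = 59 + 852 = 911$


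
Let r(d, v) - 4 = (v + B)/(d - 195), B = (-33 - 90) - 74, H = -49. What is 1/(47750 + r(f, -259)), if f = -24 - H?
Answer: 85/4059318 ≈ 2.0939e-5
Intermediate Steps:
f = 25 (f = -24 - 1*(-49) = -24 + 49 = 25)
B = -197 (B = -123 - 74 = -197)
r(d, v) = 4 + (-197 + v)/(-195 + d) (r(d, v) = 4 + (v - 197)/(d - 195) = 4 + (-197 + v)/(-195 + d))
1/(47750 + r(f, -259)) = 1/(47750 + (-977 - 259 + 4*25)/(-195 + 25)) = 1/(47750 + (-977 - 259 + 100)/(-170)) = 1/(47750 - 1/170*(-1136)) = 1/(47750 + 568/85) = 1/(4059318/85) = 85/4059318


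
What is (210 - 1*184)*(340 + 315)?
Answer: 17030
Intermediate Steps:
(210 - 1*184)*(340 + 315) = (210 - 184)*655 = 26*655 = 17030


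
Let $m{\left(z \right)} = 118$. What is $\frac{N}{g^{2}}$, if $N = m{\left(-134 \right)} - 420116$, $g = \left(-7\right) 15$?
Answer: $- \frac{419998}{11025} \approx -38.095$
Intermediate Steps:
$g = -105$
$N = -419998$ ($N = 118 - 420116 = -419998$)
$\frac{N}{g^{2}} = - \frac{419998}{\left(-105\right)^{2}} = - \frac{419998}{11025}$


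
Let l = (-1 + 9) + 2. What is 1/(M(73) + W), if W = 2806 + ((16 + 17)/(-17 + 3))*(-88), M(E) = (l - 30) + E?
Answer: 7/21465 ≈ 0.00032611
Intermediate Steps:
l = 10 (l = 8 + 2 = 10)
M(E) = -20 + E (M(E) = (10 - 30) + E = -20 + E)
W = 21094/7 (W = 2806 + (33/(-14))*(-88) = 2806 + (33*(-1/14))*(-88) = 2806 - 33/14*(-88) = 2806 + 1452/7 = 21094/7 ≈ 3013.4)
1/(M(73) + W) = 1/((-20 + 73) + 21094/7) = 1/(53 + 21094/7) = 1/(21465/7) = 7/21465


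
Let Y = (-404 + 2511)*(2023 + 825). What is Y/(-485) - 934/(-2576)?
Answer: -7728721473/624680 ≈ -12372.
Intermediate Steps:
Y = 6000736 (Y = 2107*2848 = 6000736)
Y/(-485) - 934/(-2576) = 6000736/(-485) - 934/(-2576) = 6000736*(-1/485) - 934*(-1/2576) = -6000736/485 + 467/1288 = -7728721473/624680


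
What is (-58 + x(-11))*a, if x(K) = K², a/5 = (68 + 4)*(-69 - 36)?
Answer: -2381400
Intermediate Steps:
a = -37800 (a = 5*((68 + 4)*(-69 - 36)) = 5*(72*(-105)) = 5*(-7560) = -37800)
(-58 + x(-11))*a = (-58 + (-11)²)*(-37800) = (-58 + 121)*(-37800) = 63*(-37800) = -2381400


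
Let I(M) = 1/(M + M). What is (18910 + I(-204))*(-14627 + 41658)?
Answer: 208551706649/408 ≈ 5.1116e+8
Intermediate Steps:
I(M) = 1/(2*M)
(18910 + I(-204))*(-14627 + 41658) = (18910 + (1/2)/(-204))*(-14627 + 41658) = (18910 + (1/2)*(-1/204))*27031 = (18910 - 1/408)*27031 = (7715279/408)*27031 = 208551706649/408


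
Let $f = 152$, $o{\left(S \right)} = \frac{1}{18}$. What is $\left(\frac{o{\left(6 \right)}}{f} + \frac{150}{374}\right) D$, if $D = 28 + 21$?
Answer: $\frac{10063963}{511632} \approx 19.67$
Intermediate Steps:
$o{\left(S \right)} = \frac{1}{18}$
$D = 49$
$\left(\frac{o{\left(6 \right)}}{f} + \frac{150}{374}\right) D = \left(\frac{1}{18 \cdot 152} + \frac{150}{374}\right) 49 = \left(\frac{1}{18} \cdot \frac{1}{152} + 150 \cdot \frac{1}{374}\right) 49 = \left(\frac{1}{2736} + \frac{75}{187}\right) 49 = \frac{205387}{511632} \cdot 49 = \frac{10063963}{511632}$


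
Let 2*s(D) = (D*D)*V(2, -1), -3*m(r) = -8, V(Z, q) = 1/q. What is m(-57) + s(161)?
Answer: -77747/6 ≈ -12958.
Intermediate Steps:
m(r) = 8/3 (m(r) = -⅓*(-8) = 8/3)
s(D) = -D²/2 (s(D) = ((D*D)/(-1))/2 = (D²*(-1))/2 = (-D²)/2 = -D²/2)
m(-57) + s(161) = 8/3 - ½*161² = 8/3 - ½*25921 = 8/3 - 25921/2 = -77747/6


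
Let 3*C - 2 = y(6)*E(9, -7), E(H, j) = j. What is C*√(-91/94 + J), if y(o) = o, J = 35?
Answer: -20*√300706/141 ≈ -77.782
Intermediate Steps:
C = -40/3 (C = ⅔ + (6*(-7))/3 = ⅔ + (⅓)*(-42) = ⅔ - 14 = -40/3 ≈ -13.333)
C*√(-91/94 + J) = -40*√(-91/94 + 35)/3 = -20*√300706/141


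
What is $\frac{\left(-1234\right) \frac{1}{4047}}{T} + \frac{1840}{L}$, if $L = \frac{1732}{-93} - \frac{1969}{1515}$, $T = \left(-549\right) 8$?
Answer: $- \frac{767993179980917}{8315755381188} \approx -92.354$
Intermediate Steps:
$T = -4392$
$L = - \frac{935699}{46965}$ ($L = 1732 \left(- \frac{1}{93}\right) - \frac{1969}{1515} = - \frac{1732}{93} - \frac{1969}{1515} = - \frac{935699}{46965} \approx -19.923$)
$\frac{\left(-1234\right) \frac{1}{4047}}{T} + \frac{1840}{L} = \frac{\left(-1234\right) \frac{1}{4047}}{-4392} + \frac{1840}{- \frac{935699}{46965}} = \left(-1234\right) \frac{1}{4047} \left(- \frac{1}{4392}\right) + 1840 \left(- \frac{46965}{935699}\right) = \left(- \frac{1234}{4047}\right) \left(- \frac{1}{4392}\right) - \frac{86415600}{935699} = \frac{617}{8887212} - \frac{86415600}{935699} = - \frac{767993179980917}{8315755381188}$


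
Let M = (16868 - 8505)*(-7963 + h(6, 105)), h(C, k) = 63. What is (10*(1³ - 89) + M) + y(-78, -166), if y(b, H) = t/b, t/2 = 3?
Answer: -858891541/13 ≈ -6.6069e+7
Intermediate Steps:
t = 6 (t = 2*3 = 6)
M = -66067700 (M = (16868 - 8505)*(-7963 + 63) = 8363*(-7900) = -66067700)
y(b, H) = 6/b
(10*(1³ - 89) + M) + y(-78, -166) = (10*(1³ - 89) - 66067700) + 6/(-78) = (10*(1 - 89) - 66067700) + 6*(-1/78) = (10*(-88) - 66067700) - 1/13 = (-880 - 66067700) - 1/13 = -66068580 - 1/13 = -858891541/13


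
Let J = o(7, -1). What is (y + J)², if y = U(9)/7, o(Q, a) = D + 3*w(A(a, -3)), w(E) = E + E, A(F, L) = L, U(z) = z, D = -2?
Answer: 17161/49 ≈ 350.22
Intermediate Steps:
w(E) = 2*E
o(Q, a) = -20 (o(Q, a) = -2 + 3*(2*(-3)) = -2 + 3*(-6) = -2 - 18 = -20)
J = -20
y = 9/7 ≈ 1.2857
(y + J)² = (9/7 - 20)² = (-131/7)² = 17161/49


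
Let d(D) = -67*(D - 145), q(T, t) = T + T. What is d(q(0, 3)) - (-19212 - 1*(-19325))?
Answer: 9602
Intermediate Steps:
q(T, t) = 2*T
d(D) = 9715 - 67*D (d(D) = -67*(-145 + D) = 9715 - 67*D)
d(q(0, 3)) - (-19212 - 1*(-19325)) = (9715 - 134*0) - (-19212 - 1*(-19325)) = (9715 - 67*0) - (-19212 + 19325) = (9715 + 0) - 1*113 = 9715 - 113 = 9602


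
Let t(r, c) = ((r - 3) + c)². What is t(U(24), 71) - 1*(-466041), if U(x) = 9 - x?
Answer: 468850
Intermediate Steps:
t(r, c) = (-3 + c + r)² (t(r, c) = ((-3 + r) + c)² = (-3 + c + r)²)
t(U(24), 71) - 1*(-466041) = (-3 + 71 + (9 - 1*24))² - 1*(-466041) = (-3 + 71 + (9 - 24))² + 466041 = (-3 + 71 - 15)² + 466041 = 53² + 466041 = 2809 + 466041 = 468850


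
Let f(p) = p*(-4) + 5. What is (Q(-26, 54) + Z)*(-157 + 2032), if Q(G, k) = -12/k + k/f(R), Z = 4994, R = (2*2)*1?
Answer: 308686250/33 ≈ 9.3541e+6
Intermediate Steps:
R = 4 (R = 4*1 = 4)
f(p) = 5 - 4*p (f(p) = -4*p + 5 = 5 - 4*p)
Q(G, k) = -12/k - k/11 (Q(G, k) = -12/k + k/(5 - 4*4) = -12/k + k/(5 - 16) = -12/k + k/(-11) = -12/k + k*(-1/11) = -12/k - k/11)
(Q(-26, 54) + Z)*(-157 + 2032) = ((-12/54 - 1/11*54) + 4994)*(-157 + 2032) = ((-12*1/54 - 54/11) + 4994)*1875 = ((-2/9 - 54/11) + 4994)*1875 = (-508/99 + 4994)*1875 = (493898/99)*1875 = 308686250/33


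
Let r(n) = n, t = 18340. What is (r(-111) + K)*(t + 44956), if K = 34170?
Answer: 2155798464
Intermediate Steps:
(r(-111) + K)*(t + 44956) = (-111 + 34170)*(18340 + 44956) = 34059*63296 = 2155798464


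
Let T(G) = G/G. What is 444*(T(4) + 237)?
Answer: 105672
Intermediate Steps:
T(G) = 1
444*(T(4) + 237) = 444*(1 + 237) = 444*238 = 105672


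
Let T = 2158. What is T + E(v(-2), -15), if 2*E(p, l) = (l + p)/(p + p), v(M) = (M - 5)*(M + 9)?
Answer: 105758/49 ≈ 2158.3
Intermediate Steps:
v(M) = (-5 + M)*(9 + M)
E(p, l) = (l + p)/(4*p) (E(p, l) = ((l + p)/(p + p))/2 = ((l + p)/((2*p)))/2 = ((l + p)*(1/(2*p)))/2 = ((l + p)/(2*p))/2 = (l + p)/(4*p))
T + E(v(-2), -15) = 2158 + (-15 + (-45 + (-2)² + 4*(-2)))/(4*(-45 + (-2)² + 4*(-2))) = 2158 + (-15 + (-45 + 4 - 8))/(4*(-45 + 4 - 8)) = 2158 + (¼)*(-15 - 49)/(-49) = 2158 + (¼)*(-1/49)*(-64) = 2158 + 16/49 = 105758/49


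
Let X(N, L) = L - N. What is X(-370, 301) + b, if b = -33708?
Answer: -33037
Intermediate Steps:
X(-370, 301) + b = (301 - 1*(-370)) - 33708 = (301 + 370) - 33708 = 671 - 33708 = -33037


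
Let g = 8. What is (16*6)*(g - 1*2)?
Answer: 576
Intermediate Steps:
(16*6)*(g - 1*2) = (16*6)*(8 - 1*2) = 96*(8 - 2) = 96*6 = 576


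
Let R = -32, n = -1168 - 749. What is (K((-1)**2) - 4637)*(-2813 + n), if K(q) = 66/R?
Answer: 175542125/8 ≈ 2.1943e+7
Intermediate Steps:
n = -1917
K(q) = -33/16 (K(q) = 66/(-32) = 66*(-1/32) = -33/16)
(K((-1)**2) - 4637)*(-2813 + n) = (-33/16 - 4637)*(-2813 - 1917) = -74225/16*(-4730) = 175542125/8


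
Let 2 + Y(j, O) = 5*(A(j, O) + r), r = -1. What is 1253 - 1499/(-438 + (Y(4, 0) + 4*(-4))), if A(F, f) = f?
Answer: 579132/461 ≈ 1256.3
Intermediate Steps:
Y(j, O) = -7 + 5*O (Y(j, O) = -2 + 5*(O - 1) = -2 + 5*(-1 + O) = -2 + (-5 + 5*O) = -7 + 5*O)
1253 - 1499/(-438 + (Y(4, 0) + 4*(-4))) = 1253 - 1499/(-438 + ((-7 + 5*0) + 4*(-4))) = 1253 - 1499/(-438 + ((-7 + 0) - 16)) = 1253 - 1499/(-438 + (-7 - 16)) = 1253 - 1499/(-438 - 23) = 1253 - 1499/(-461) = 1253 - 1/461*(-1499) = 1253 + 1499/461 = 579132/461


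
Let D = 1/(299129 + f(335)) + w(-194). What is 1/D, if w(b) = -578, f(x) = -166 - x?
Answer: -298628/172606983 ≈ -0.0017301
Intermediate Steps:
D = -172606983/298628 (D = 1/(299129 + (-166 - 1*335)) - 578 = 1/(299129 + (-166 - 335)) - 578 = 1/(299129 - 501) - 578 = 1/298628 - 578 = -172606983/298628 ≈ -578.00)
1/D = 1/(-172606983/298628) = -298628/172606983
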